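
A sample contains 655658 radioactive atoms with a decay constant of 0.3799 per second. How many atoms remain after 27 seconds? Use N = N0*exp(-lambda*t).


N = N0 * exp(-lambda * t)
N = 655658 * exp(-0.3799 * 27)
N = 23.014

23.014


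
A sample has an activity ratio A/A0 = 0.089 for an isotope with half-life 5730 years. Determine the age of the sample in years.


lambda = ln(2) / t_half = ln(2) / 5730 = 1.209681e-04 /yr
t = -ln(A/A0) / lambda
t = -ln(0.089) / 1.209681e-04
t = 19998 yr

19998


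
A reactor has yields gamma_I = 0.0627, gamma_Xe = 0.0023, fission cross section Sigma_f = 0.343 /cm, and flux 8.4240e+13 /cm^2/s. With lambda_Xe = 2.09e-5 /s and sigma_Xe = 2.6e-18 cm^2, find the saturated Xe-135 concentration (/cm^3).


Xe_eq = (gamma_I + gamma_Xe) * Sigma_f * phi / (lambda_Xe + sigma_Xe * phi)
Numerator = (0.0627 + 0.0023) * 0.343 * 8.4240e+13 = 1.878131e+12
Denominator = 2.09e-5 + 2.6e-18 * 8.4240e+13 = 2.399240e-04
Xe_eq = 1.878131e+12 / 2.399240e-04 = 7.8280e+15 /cm^3

7.8280e+15


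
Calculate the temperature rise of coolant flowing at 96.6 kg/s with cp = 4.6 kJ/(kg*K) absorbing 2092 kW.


dT = Q / (m_dot * cp)
dT = 2092 / (96.6 * 4.6)
dT = 4.7079 C

4.7079


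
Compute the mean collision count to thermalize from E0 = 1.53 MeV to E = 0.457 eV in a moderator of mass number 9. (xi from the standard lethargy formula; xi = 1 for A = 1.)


xi = 1 + (A-1)^2/(2A)*ln((A-1)/(A+1)) = 0.2066007 (for A = 9)
n = ln(E0/E) / xi
n = ln(1.53e6 / 0.457) / 0.2066007
n = ln(3.347921e+06) / 0.2066007 = 72.719

72.719


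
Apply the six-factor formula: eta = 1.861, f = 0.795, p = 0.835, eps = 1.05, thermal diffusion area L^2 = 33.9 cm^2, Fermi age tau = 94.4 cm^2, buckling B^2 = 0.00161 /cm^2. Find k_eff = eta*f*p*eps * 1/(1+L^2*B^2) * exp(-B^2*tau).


k_inf = eta*f*p*eps = 1.861*0.795*0.835*1.05 = 1.297147
P_TNL = 1/(1 + L^2*B^2) = 1/(1 + 33.9*0.00161) = 0.9482457
P_FNL = exp(-B^2*tau) = exp(-0.00161*94.4) = 0.8590020
k_eff = k_inf * P_TNL * P_FNL = 1.297147 * 0.9482457 * 0.8590020
k_eff = 1.0566

1.0566


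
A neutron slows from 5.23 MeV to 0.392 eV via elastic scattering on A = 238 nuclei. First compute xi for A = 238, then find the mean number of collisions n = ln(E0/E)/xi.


xi = 1 + (A-1)^2/(2A)*ln((A-1)/(A+1)) = 0.008379872 (for A = 238)
n = ln(E0/E) / xi
n = ln(5.23e6 / 0.392) / 0.008379872
n = ln(1.334184e+07) / 0.008379872 = 1957.8

1957.8


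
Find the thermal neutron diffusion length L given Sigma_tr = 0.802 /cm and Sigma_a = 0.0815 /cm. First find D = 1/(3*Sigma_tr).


D = 1 / (3 * Sigma_tr) = 1 / (3 * 0.802) = 0.4156276 cm
L = sqrt(D / Sigma_a)
L = sqrt(0.4156276 / 0.0815)
L = 2.2583 cm

2.2583


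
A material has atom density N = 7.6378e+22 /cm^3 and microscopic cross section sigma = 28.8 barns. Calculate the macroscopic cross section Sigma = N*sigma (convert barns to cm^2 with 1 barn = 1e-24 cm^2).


Sigma = N * sigma_barns * 1e-24
Sigma = 7.6378e+22 * 28.8 * 1e-24
Sigma = 2.1997 /cm

2.1997


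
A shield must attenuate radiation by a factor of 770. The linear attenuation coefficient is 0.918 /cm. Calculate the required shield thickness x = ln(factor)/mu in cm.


x = ln(factor) / mu
x = ln(770) / 0.918
x = 7.2401 cm

7.2401


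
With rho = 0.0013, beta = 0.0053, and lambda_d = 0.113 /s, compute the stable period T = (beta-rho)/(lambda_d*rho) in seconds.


T = (beta - rho) / (lambda_d * rho)
T = (0.0053 - 0.0013) / (0.113 * 0.0013)
T = 27.229 s

27.229


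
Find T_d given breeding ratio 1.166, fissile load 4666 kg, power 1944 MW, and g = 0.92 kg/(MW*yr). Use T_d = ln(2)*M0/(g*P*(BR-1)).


Breeding gain G = BR - 1 = 1.166 - 1 = 0.166
Fissile production rate = g * P * G = 0.92 * 1944 * 0.166 = 296.88768 kg/yr
T_d = ln(2) * M0 / (g * P * G)
T_d = ln(2) * 4666 / 296.88768 = 10.894 yr

10.894


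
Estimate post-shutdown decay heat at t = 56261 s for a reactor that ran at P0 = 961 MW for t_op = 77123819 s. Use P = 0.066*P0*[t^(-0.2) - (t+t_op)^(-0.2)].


P/P0 = 0.066 * [t^(-0.2) - (t + t_op)^(-0.2)]
P/P0 = 0.066 * [56261^(-0.2) - (56261 + 77123819)^(-0.2)]
P/P0 = 0.066 * [0.1121911 - 0.02645446] = 0.005658618
P = 961 * 0.005658618 = 5.4379 MW

5.4379


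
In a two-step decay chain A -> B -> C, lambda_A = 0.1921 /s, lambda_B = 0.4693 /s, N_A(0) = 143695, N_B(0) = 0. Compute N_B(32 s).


N_B(t) = lambda_A * N_A0 / (lambda_B - lambda_A) * [exp(-lambda_A*t) - exp(-lambda_B*t)]
exp(-0.1921*32) = 0.002139464; exp(-0.4693*32) = 3.005655e-07
N_B = 0.1921 * 143695 / (0.4693 - 0.1921) * (0.002139464 - 3.005655e-07)
N_B = 213.02

213.02


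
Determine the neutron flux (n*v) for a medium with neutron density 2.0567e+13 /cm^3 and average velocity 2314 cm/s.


phi = n * v
phi = 2.0567e+13 * 2314
phi = 4.7592e+16 /cm^2/s

4.7592e+16


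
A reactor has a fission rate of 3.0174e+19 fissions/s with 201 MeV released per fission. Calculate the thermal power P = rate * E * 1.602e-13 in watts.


P = fission_rate * E_MeV * 1.602e-13
P = 3.0174e+19 * 201 * 1.602e-13
P = 9.7161e+08 W

9.7161e+08


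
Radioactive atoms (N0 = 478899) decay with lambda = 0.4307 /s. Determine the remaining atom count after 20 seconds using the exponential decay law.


N = N0 * exp(-lambda * t)
N = 478899 * exp(-0.4307 * 20)
N = 86.942

86.942


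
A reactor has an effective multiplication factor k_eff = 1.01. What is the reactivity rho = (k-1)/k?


rho = (k_eff - 1) / k_eff
rho = (1.01 - 1) / 1.01
rho = 0.0099010

0.0099010


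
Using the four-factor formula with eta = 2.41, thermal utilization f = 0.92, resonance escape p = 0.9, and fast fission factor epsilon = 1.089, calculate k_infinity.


k_inf = eta * f * p * epsilon
k_inf = 2.41 * 0.92 * 0.9 * 1.089
k_inf = 2.1731

2.1731


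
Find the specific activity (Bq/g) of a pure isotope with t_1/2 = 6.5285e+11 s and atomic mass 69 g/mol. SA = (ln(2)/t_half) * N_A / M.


lambda = ln(2) / t_half = ln(2) / 6.5285e+11 = 1.061725e-12 /s
SA = lambda * N_A / M
SA = 1.061725e-12 * 6.022e23 / 69
SA = 9.2662e+09 Bq/g

9.2662e+09


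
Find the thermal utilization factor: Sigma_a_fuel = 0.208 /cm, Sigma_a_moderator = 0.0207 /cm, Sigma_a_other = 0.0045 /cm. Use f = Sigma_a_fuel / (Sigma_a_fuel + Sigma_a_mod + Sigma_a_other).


f = Sigma_a_fuel / (Sigma_a_fuel + Sigma_a_mod + Sigma_a_other)
f = 0.208 / (0.208 + 0.0207 + 0.0045)
f = 0.89194

0.89194


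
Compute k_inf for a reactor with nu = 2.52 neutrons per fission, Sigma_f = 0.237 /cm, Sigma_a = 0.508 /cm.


k_inf = nu * Sigma_f / Sigma_a
k_inf = 2.52 * 0.237 / 0.508
k_inf = 1.1757

1.1757


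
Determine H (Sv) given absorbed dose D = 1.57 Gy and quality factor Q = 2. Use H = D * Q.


H = D * Q
H = 1.57 * 2
H = 3.1400 Sv

3.1400


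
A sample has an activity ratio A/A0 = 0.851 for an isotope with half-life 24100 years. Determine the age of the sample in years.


lambda = ln(2) / t_half = ln(2) / 24100 = 2.876129e-05 /yr
t = -ln(A/A0) / lambda
t = -ln(0.851) / 2.876129e-05
t = 5609.7 yr

5609.7


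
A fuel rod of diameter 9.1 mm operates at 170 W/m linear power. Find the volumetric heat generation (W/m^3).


r = D / 2 / 1000 = 9.1 / 2 / 1000 = 0.00455 m
q''' = q' / (pi * r^2)
q''' = 170 / (pi * 0.00455^2)
q''' = 2.6138e+06 W/m^3

2.6138e+06


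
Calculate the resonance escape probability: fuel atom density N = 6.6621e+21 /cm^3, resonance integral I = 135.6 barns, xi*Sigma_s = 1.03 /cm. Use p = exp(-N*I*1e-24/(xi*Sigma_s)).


p = exp(-N * I * 1e-24 / (xi*Sigma_s))
p = exp(-6.6621e+21 * 135.6 * 1e-24 / 1.03)
p = 0.41600

0.41600


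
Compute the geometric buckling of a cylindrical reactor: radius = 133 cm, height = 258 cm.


B^2 = (2.405/R)^2 + (pi/H)^2
B^2 = (2.405/133)^2 + (pi/258)^2
B^2 = 4.7526e-04 /cm^2

4.7526e-04


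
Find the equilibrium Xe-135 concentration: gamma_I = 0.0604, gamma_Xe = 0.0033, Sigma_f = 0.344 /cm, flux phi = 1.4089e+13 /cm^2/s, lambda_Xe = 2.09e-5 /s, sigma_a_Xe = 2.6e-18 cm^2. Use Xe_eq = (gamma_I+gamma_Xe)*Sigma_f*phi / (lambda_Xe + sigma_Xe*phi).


Xe_eq = (gamma_I + gamma_Xe) * Sigma_f * phi / (lambda_Xe + sigma_Xe * phi)
Numerator = (0.0604 + 0.0033) * 0.344 * 1.4089e+13 = 3.087294e+11
Denominator = 2.09e-5 + 2.6e-18 * 1.4089e+13 = 5.753140e-05
Xe_eq = 3.087294e+11 / 5.753140e-05 = 5.3663e+15 /cm^3

5.3663e+15


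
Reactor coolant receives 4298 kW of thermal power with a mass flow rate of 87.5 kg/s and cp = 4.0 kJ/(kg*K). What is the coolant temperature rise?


dT = Q / (m_dot * cp)
dT = 4298 / (87.5 * 4.0)
dT = 12.280 C

12.280


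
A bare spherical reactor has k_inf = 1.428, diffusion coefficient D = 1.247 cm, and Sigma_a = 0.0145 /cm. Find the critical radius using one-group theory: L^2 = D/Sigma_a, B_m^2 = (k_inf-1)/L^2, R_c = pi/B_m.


L^2 = D / Sigma_a = 1.247 / 0.0145 = 86.00000 cm^2
B_m^2 = (k_inf - 1) / L^2 = (1.428 - 1) / 86.00000 = 0.004976744 /cm^2
For a bare sphere: B_g = pi/R, so R_c = pi / sqrt(B_m^2)
R_c = pi / sqrt(0.004976744) = 44.533 cm

44.533


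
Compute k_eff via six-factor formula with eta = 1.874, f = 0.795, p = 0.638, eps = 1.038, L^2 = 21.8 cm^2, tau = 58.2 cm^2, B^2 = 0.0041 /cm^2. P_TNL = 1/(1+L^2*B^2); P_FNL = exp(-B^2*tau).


k_inf = eta*f*p*eps = 1.874*0.795*0.638*1.038 = 0.9866310
P_TNL = 1/(1 + L^2*B^2) = 1/(1 + 21.8*0.0041) = 0.9179533
P_FNL = exp(-B^2*tau) = exp(-0.0041*58.2) = 0.7877142
k_eff = k_inf * P_TNL * P_FNL = 0.9866310 * 0.9179533 * 0.7877142
k_eff = 0.71342

0.71342


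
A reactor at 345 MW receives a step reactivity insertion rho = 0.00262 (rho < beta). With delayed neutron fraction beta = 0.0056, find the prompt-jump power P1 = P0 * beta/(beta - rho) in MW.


P1/P0 = beta / (beta - rho)
P1/P0 = 0.0056 / (0.0056 - 0.00262) = 1.879195
P1 = 345 * 1.879195 = 648.32 MW

648.32


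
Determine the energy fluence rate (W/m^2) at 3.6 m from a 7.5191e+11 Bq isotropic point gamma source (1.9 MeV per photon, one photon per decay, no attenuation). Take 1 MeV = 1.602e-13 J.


psi = A * E * 1.602e-13 / (4*pi*r^2)
psi = 7.5191e+11 * 1.9 * 1.602e-13 / (4*pi*3.6^2)
psi = 0.0014053 W/m^2

0.0014053


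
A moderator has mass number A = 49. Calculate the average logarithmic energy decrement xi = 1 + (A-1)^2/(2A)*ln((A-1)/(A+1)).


xi = 1 + (A-1)^2/(2A) * ln((A-1)/(A+1))
xi = 1 + (49-1)^2/(2*49) * ln((49-1)/(49 +1))
xi = 0.040267

0.040267


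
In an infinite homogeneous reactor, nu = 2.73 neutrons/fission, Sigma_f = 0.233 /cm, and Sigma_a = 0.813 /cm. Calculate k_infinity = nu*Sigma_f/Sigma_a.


k_inf = nu * Sigma_f / Sigma_a
k_inf = 2.73 * 0.233 / 0.813
k_inf = 0.78240

0.78240


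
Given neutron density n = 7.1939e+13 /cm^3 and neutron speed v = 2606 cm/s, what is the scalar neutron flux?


phi = n * v
phi = 7.1939e+13 * 2606
phi = 1.8747e+17 /cm^2/s

1.8747e+17


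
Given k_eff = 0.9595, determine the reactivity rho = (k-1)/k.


rho = (k_eff - 1) / k_eff
rho = (0.9595 - 1) / 0.9595
rho = -0.042209

-0.042209


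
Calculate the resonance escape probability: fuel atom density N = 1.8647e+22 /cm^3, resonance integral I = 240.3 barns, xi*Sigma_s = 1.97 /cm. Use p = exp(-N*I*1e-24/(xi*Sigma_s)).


p = exp(-N * I * 1e-24 / (xi*Sigma_s))
p = exp(-1.8647e+22 * 240.3 * 1e-24 / 1.97)
p = 0.10284

0.10284


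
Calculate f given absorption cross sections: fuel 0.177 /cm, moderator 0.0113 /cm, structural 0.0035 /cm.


f = Sigma_a_fuel / (Sigma_a_fuel + Sigma_a_mod + Sigma_a_other)
f = 0.177 / (0.177 + 0.0113 + 0.0035)
f = 0.92284

0.92284


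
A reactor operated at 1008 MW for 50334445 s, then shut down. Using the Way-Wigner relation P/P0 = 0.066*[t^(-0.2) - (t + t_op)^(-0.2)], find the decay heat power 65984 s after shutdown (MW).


P/P0 = 0.066 * [t^(-0.2) - (t + t_op)^(-0.2)]
P/P0 = 0.066 * [65984^(-0.2) - (65984 + 50334445)^(-0.2)]
P/P0 = 0.066 * [0.1086707 - 0.02880800] = 0.005270938
P = 1008 * 0.005270938 = 5.3131 MW

5.3131


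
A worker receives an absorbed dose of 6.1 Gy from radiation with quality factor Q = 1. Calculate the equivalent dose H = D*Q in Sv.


H = D * Q
H = 6.1 * 1
H = 6.1000 Sv

6.1000


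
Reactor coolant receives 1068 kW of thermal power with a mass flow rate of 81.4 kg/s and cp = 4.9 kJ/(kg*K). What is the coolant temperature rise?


dT = Q / (m_dot * cp)
dT = 1068 / (81.4 * 4.9)
dT = 2.6776 C

2.6776


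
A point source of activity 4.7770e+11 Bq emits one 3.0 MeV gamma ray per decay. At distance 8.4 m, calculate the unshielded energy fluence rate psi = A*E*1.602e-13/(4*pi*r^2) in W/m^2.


psi = A * E * 1.602e-13 / (4*pi*r^2)
psi = 4.7770e+11 * 3.0 * 1.602e-13 / (4*pi*8.4^2)
psi = 2.5892e-04 W/m^2

2.5892e-04


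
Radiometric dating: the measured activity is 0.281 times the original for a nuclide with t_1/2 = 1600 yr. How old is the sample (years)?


lambda = ln(2) / t_half = ln(2) / 1600 = 4.332170e-04 /yr
t = -ln(A/A0) / lambda
t = -ln(0.281) / 4.332170e-04
t = 2930.2 yr

2930.2


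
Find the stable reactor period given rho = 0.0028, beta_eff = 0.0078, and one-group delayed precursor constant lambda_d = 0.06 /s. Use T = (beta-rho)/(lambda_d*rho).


T = (beta - rho) / (lambda_d * rho)
T = (0.0078 - 0.0028) / (0.06 * 0.0028)
T = 29.762 s

29.762


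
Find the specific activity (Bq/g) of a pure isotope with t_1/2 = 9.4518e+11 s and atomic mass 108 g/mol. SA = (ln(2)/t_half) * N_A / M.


lambda = ln(2) / t_half = ln(2) / 9.4518e+11 = 7.333494e-13 /s
SA = lambda * N_A / M
SA = 7.333494e-13 * 6.022e23 / 108
SA = 4.0891e+09 Bq/g

4.0891e+09


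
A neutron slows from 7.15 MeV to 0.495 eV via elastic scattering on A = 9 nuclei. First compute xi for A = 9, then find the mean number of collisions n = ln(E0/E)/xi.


xi = 1 + (A-1)^2/(2A)*ln((A-1)/(A+1)) = 0.2066007 (for A = 9)
n = ln(E0/E) / xi
n = ln(7.15e6 / 0.495) / 0.2066007
n = ln(1.444444e+07) / 0.2066007 = 79.796

79.796


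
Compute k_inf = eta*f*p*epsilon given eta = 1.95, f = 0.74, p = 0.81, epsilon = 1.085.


k_inf = eta * f * p * epsilon
k_inf = 1.95 * 0.74 * 0.81 * 1.085
k_inf = 1.2682

1.2682


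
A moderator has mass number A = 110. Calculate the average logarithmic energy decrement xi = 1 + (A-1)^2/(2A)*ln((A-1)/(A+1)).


xi = 1 + (A-1)^2/(2A) * ln((A-1)/(A+1))
xi = 1 + (110-1)^2/(2*110) * ln((110-1)/(110 +1))
xi = 0.018072

0.018072


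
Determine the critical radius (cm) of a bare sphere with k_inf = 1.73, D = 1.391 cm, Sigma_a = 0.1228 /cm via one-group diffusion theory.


L^2 = D / Sigma_a = 1.391 / 0.1228 = 11.32736 cm^2
B_m^2 = (k_inf - 1) / L^2 = (1.73 - 1) / 11.32736 = 0.06444573 /cm^2
For a bare sphere: B_g = pi/R, so R_c = pi / sqrt(B_m^2)
R_c = pi / sqrt(0.06444573) = 12.375 cm

12.375


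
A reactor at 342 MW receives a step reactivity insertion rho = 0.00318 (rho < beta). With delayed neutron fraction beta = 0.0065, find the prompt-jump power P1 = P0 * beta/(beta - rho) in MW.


P1/P0 = beta / (beta - rho)
P1/P0 = 0.0065 / (0.0065 - 0.00318) = 1.957831
P1 = 342 * 1.957831 = 669.58 MW

669.58


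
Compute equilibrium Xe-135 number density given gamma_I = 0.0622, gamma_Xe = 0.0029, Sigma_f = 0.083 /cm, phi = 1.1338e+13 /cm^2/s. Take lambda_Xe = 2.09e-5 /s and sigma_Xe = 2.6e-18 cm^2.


Xe_eq = (gamma_I + gamma_Xe) * Sigma_f * phi / (lambda_Xe + sigma_Xe * phi)
Numerator = (0.0622 + 0.0029) * 0.083 * 1.1338e+13 = 6.126262e+10
Denominator = 2.09e-5 + 2.6e-18 * 1.1338e+13 = 5.037880e-05
Xe_eq = 6.126262e+10 / 5.037880e-05 = 1.2160e+15 /cm^3

1.2160e+15


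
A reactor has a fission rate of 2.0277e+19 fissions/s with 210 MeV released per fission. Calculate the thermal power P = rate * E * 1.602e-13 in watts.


P = fission_rate * E_MeV * 1.602e-13
P = 2.0277e+19 * 210 * 1.602e-13
P = 6.8216e+08 W

6.8216e+08


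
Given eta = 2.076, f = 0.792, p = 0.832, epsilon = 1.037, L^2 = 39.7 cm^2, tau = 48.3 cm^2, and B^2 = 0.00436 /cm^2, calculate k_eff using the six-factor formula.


k_inf = eta*f*p*eps = 2.076*0.792*0.832*1.037 = 1.418583
P_TNL = 1/(1 + L^2*B^2) = 1/(1 + 39.7*0.00436) = 0.8524481
P_FNL = exp(-B^2*tau) = exp(-0.00436*48.3) = 0.8101078
k_eff = k_inf * P_TNL * P_FNL = 1.418583 * 0.8524481 * 0.8101078
k_eff = 0.97964

0.97964


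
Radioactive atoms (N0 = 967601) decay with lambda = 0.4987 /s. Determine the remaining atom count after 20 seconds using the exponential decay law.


N = N0 * exp(-lambda * t)
N = 967601 * exp(-0.4987 * 20)
N = 45.086

45.086


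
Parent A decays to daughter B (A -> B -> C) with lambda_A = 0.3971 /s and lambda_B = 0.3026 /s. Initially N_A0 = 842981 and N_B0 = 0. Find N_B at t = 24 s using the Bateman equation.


N_B(t) = lambda_A * N_A0 / (lambda_B - lambda_A) * [exp(-lambda_A*t) - exp(-lambda_B*t)]
exp(-0.3971*24) = 7.261057e-05; exp(-0.3026*24) = 7.014226e-04
N_B = 0.3971 * 842981 / (0.3026 - 0.3971) * (7.261057e-05 - 7.014226e-04)
N_B = 2227.4

2227.4


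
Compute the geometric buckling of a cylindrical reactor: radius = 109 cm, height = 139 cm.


B^2 = (2.405/R)^2 + (pi/H)^2
B^2 = (2.405/109)^2 + (pi/139)^2
B^2 = 9.9765e-04 /cm^2

9.9765e-04


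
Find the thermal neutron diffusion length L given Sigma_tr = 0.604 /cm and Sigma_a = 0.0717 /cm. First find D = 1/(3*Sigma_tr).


D = 1 / (3 * Sigma_tr) = 1 / (3 * 0.604) = 0.5518764 cm
L = sqrt(D / Sigma_a)
L = sqrt(0.5518764 / 0.0717)
L = 2.7744 cm

2.7744


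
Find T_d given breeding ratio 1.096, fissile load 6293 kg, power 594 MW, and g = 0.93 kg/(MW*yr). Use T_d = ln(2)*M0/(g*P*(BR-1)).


Breeding gain G = BR - 1 = 1.096 - 1 = 0.096
Fissile production rate = g * P * G = 0.93 * 594 * 0.096 = 53.03232 kg/yr
T_d = ln(2) * M0 / (g * P * G)
T_d = ln(2) * 6293 / 53.03232 = 82.251 yr

82.251


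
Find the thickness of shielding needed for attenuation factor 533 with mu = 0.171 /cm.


x = ln(factor) / mu
x = ln(533) / 0.171
x = 36.716 cm

36.716


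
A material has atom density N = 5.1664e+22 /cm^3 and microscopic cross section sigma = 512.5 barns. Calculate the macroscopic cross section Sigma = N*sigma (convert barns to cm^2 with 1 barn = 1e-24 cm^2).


Sigma = N * sigma_barns * 1e-24
Sigma = 5.1664e+22 * 512.5 * 1e-24
Sigma = 26.478 /cm

26.478


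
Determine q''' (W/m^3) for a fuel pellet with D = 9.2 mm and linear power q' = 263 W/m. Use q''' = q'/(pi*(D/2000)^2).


r = D / 2 / 1000 = 9.2 / 2 / 1000 = 0.0046 m
q''' = q' / (pi * r^2)
q''' = 263 / (pi * 0.0046^2)
q''' = 3.9563e+06 W/m^3

3.9563e+06


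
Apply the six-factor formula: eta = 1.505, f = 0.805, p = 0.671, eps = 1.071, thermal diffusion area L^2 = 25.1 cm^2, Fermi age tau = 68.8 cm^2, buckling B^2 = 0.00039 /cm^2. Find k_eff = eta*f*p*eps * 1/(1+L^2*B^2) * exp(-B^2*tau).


k_inf = eta*f*p*eps = 1.505*0.805*0.671*1.071 = 0.8706515
P_TNL = 1/(1 + L^2*B^2) = 1/(1 + 25.1*0.00039) = 0.9903059
P_FNL = exp(-B^2*tau) = exp(-0.00039*68.8) = 0.9735248
k_eff = k_inf * P_TNL * P_FNL = 0.8706515 * 0.9903059 * 0.9735248
k_eff = 0.83938

0.83938


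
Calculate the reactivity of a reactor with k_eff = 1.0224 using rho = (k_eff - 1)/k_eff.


rho = (k_eff - 1) / k_eff
rho = (1.0224 - 1) / 1.0224
rho = 0.021909

0.021909


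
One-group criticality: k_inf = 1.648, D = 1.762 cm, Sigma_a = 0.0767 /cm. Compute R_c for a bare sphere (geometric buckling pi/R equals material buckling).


L^2 = D / Sigma_a = 1.762 / 0.0767 = 22.97262 cm^2
B_m^2 = (k_inf - 1) / L^2 = (1.648 - 1) / 22.97262 = 0.02820749 /cm^2
For a bare sphere: B_g = pi/R, so R_c = pi / sqrt(B_m^2)
R_c = pi / sqrt(0.02820749) = 18.705 cm

18.705


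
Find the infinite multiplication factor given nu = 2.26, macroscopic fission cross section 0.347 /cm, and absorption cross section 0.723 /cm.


k_inf = nu * Sigma_f / Sigma_a
k_inf = 2.26 * 0.347 / 0.723
k_inf = 1.0847

1.0847


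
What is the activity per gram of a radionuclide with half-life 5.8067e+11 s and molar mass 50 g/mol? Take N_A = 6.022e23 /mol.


lambda = ln(2) / t_half = ln(2) / 5.8067e+11 = 1.193702e-12 /s
SA = lambda * N_A / M
SA = 1.193702e-12 * 6.022e23 / 50
SA = 1.4377e+10 Bq/g

1.4377e+10


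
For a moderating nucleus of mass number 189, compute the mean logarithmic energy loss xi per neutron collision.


xi = 1 + (A-1)^2/(2A) * ln((A-1)/(A+1))
xi = 1 + (189-1)^2/(2*189) * ln((189-1)/(189 +1))
xi = 0.010545

0.010545


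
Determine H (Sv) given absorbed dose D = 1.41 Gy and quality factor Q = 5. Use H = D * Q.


H = D * Q
H = 1.41 * 5
H = 7.0500 Sv

7.0500


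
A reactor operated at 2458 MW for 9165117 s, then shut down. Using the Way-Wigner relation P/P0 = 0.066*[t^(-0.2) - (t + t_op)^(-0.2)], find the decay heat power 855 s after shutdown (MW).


P/P0 = 0.066 * [t^(-0.2) - (t + t_op)^(-0.2)]
P/P0 = 0.066 * [855^(-0.2) - (855 + 9165117)^(-0.2)]
P/P0 = 0.066 * [0.2591832 - 0.04051019] = 0.01443242
P = 2458 * 0.01443242 = 35.475 MW

35.475


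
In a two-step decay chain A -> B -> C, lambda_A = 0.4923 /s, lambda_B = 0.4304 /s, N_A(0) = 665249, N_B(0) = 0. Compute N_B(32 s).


N_B(t) = lambda_A * N_A0 / (lambda_B - lambda_A) * [exp(-lambda_A*t) - exp(-lambda_B*t)]
exp(-0.4923*32) = 1.439788e-07; exp(-0.4304*32) = 1.043636e-06
N_B = 0.4923 * 665249 / (0.4304 - 0.4923) * (1.439788e-07 - 1.043636e-06)
N_B = 4.7599

4.7599


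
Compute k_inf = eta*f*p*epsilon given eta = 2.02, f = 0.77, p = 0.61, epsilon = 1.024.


k_inf = eta * f * p * epsilon
k_inf = 2.02 * 0.77 * 0.61 * 1.024
k_inf = 0.97157

0.97157


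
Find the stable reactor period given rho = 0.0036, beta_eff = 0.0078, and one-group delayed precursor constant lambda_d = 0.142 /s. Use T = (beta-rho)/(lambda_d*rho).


T = (beta - rho) / (lambda_d * rho)
T = (0.0078 - 0.0036) / (0.142 * 0.0036)
T = 8.2160 s

8.2160


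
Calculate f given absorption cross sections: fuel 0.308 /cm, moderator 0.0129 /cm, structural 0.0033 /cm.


f = Sigma_a_fuel / (Sigma_a_fuel + Sigma_a_mod + Sigma_a_other)
f = 0.308 / (0.308 + 0.0129 + 0.0033)
f = 0.95003

0.95003


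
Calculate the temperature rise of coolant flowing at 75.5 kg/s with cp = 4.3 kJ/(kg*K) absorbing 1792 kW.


dT = Q / (m_dot * cp)
dT = 1792 / (75.5 * 4.3)
dT = 5.5198 C

5.5198


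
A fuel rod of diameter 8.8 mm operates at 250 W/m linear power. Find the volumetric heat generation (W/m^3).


r = D / 2 / 1000 = 8.8 / 2 / 1000 = 0.0044 m
q''' = q' / (pi * r^2)
q''' = 250 / (pi * 0.0044^2)
q''' = 4.1104e+06 W/m^3

4.1104e+06


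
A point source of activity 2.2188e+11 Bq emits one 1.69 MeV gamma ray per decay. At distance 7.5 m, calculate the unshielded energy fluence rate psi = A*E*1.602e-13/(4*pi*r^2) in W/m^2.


psi = A * E * 1.602e-13 / (4*pi*r^2)
psi = 2.2188e+11 * 1.69 * 1.602e-13 / (4*pi*7.5^2)
psi = 8.4984e-05 W/m^2

8.4984e-05


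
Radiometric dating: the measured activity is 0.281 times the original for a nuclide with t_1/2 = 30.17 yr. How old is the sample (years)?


lambda = ln(2) / t_half = ln(2) / 30.17 = 0.02297472 /yr
t = -ln(A/A0) / lambda
t = -ln(0.281) / 0.02297472
t = 55.252 yr

55.252


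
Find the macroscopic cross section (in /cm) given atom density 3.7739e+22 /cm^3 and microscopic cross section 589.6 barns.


Sigma = N * sigma_barns * 1e-24
Sigma = 3.7739e+22 * 589.6 * 1e-24
Sigma = 22.251 /cm

22.251


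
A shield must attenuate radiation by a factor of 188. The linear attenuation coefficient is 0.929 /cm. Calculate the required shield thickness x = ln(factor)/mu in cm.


x = ln(factor) / mu
x = ln(188) / 0.929
x = 5.6366 cm

5.6366


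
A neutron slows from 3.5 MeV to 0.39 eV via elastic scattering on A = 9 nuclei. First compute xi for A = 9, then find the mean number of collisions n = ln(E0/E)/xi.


xi = 1 + (A-1)^2/(2A)*ln((A-1)/(A+1)) = 0.2066007 (for A = 9)
n = ln(E0/E) / xi
n = ln(3.5e6 / 0.39) / 0.2066007
n = ln(8.974359e+06) / 0.2066007 = 77.492

77.492


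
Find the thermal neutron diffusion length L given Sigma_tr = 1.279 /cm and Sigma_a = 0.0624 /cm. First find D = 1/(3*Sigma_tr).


D = 1 / (3 * Sigma_tr) = 1 / (3 * 1.279) = 0.2606203 cm
L = sqrt(D / Sigma_a)
L = sqrt(0.2606203 / 0.0624)
L = 2.0437 cm

2.0437


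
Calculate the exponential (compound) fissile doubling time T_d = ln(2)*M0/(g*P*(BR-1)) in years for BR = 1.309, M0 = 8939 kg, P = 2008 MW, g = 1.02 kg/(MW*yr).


Breeding gain G = BR - 1 = 1.309 - 1 = 0.309
Fissile production rate = g * P * G = 1.02 * 2008 * 0.309 = 632.88144 kg/yr
T_d = ln(2) * M0 / (g * P * G)
T_d = ln(2) * 8939 / 632.88144 = 9.7902 yr

9.7902


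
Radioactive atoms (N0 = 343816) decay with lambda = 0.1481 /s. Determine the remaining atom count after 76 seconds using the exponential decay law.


N = N0 * exp(-lambda * t)
N = 343816 * exp(-0.1481 * 76)
N = 4.4471

4.4471


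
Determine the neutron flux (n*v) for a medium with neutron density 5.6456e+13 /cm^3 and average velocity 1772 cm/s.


phi = n * v
phi = 5.6456e+13 * 1772
phi = 1.0004e+17 /cm^2/s

1.0004e+17


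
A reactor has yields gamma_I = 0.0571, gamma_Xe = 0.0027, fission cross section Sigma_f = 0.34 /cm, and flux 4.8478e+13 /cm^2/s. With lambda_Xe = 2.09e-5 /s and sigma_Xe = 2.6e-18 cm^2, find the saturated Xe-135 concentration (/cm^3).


Xe_eq = (gamma_I + gamma_Xe) * Sigma_f * phi / (lambda_Xe + sigma_Xe * phi)
Numerator = (0.0571 + 0.0027) * 0.34 * 4.8478e+13 = 9.856547e+11
Denominator = 2.09e-5 + 2.6e-18 * 4.8478e+13 = 1.469428e-04
Xe_eq = 9.856547e+11 / 1.469428e-04 = 6.7077e+15 /cm^3

6.7077e+15


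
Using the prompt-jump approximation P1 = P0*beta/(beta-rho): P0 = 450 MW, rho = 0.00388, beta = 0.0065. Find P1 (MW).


P1/P0 = beta / (beta - rho)
P1/P0 = 0.0065 / (0.0065 - 0.00388) = 2.480916
P1 = 450 * 2.480916 = 1116.4 MW

1116.4


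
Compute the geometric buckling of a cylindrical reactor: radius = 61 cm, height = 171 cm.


B^2 = (2.405/R)^2 + (pi/H)^2
B^2 = (2.405/61)^2 + (pi/171)^2
B^2 = 0.0018920 /cm^2

0.0018920


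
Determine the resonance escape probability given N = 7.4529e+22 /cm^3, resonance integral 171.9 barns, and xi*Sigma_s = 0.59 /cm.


p = exp(-N * I * 1e-24 / (xi*Sigma_s))
p = exp(-7.4529e+22 * 171.9 * 1e-24 / 0.59)
p = 3.7113e-10

3.7113e-10


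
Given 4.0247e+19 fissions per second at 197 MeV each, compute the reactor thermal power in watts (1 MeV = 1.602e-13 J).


P = fission_rate * E_MeV * 1.602e-13
P = 4.0247e+19 * 197 * 1.602e-13
P = 1.2702e+09 W

1.2702e+09


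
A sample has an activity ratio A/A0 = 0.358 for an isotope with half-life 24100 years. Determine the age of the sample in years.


lambda = ln(2) / t_half = ln(2) / 24100 = 2.876129e-05 /yr
t = -ln(A/A0) / lambda
t = -ln(0.358) / 2.876129e-05
t = 35715 yr

35715


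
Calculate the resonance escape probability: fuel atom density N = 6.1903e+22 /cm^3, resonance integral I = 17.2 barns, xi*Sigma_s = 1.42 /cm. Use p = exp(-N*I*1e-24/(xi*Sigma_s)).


p = exp(-N * I * 1e-24 / (xi*Sigma_s))
p = exp(-6.1903e+22 * 17.2 * 1e-24 / 1.42)
p = 0.47246

0.47246


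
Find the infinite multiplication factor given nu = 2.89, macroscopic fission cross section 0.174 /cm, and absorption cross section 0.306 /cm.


k_inf = nu * Sigma_f / Sigma_a
k_inf = 2.89 * 0.174 / 0.306
k_inf = 1.6433

1.6433


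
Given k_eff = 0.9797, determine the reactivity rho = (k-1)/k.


rho = (k_eff - 1) / k_eff
rho = (0.9797 - 1) / 0.9797
rho = -0.020721

-0.020721


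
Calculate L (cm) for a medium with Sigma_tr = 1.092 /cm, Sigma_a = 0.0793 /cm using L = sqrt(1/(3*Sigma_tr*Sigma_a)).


D = 1 / (3 * Sigma_tr) = 1 / (3 * 1.092) = 0.3052503 cm
L = sqrt(D / Sigma_a)
L = sqrt(0.3052503 / 0.0793)
L = 1.9620 cm

1.9620


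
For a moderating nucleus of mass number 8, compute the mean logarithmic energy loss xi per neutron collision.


xi = 1 + (A-1)^2/(2A) * ln((A-1)/(A+1))
xi = 1 + (8-1)^2/(2*8) * ln((8-1)/(8 +1))
xi = 0.23035

0.23035


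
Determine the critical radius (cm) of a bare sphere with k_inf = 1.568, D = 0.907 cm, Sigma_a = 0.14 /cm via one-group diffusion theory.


L^2 = D / Sigma_a = 0.907 / 0.14 = 6.478571 cm^2
B_m^2 = (k_inf - 1) / L^2 = (1.568 - 1) / 6.478571 = 0.08767366 /cm^2
For a bare sphere: B_g = pi/R, so R_c = pi / sqrt(B_m^2)
R_c = pi / sqrt(0.08767366) = 10.610 cm

10.610


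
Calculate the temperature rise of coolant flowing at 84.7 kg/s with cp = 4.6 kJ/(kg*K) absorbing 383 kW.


dT = Q / (m_dot * cp)
dT = 383 / (84.7 * 4.6)
dT = 0.98301 C

0.98301


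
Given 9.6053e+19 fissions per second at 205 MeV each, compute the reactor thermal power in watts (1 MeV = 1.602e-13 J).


P = fission_rate * E_MeV * 1.602e-13
P = 9.6053e+19 * 205 * 1.602e-13
P = 3.1545e+09 W

3.1545e+09


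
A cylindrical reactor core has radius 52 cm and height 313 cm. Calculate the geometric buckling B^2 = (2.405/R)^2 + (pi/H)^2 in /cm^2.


B^2 = (2.405/R)^2 + (pi/H)^2
B^2 = (2.405/52)^2 + (pi/313)^2
B^2 = 0.0022398 /cm^2

0.0022398


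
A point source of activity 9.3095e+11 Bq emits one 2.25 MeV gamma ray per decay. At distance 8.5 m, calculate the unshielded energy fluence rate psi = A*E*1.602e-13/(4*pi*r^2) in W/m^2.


psi = A * E * 1.602e-13 / (4*pi*r^2)
psi = 9.3095e+11 * 2.25 * 1.602e-13 / (4*pi*8.5^2)
psi = 3.6959e-04 W/m^2

3.6959e-04


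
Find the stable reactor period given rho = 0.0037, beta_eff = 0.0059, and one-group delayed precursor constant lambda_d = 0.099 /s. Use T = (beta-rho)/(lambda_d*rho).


T = (beta - rho) / (lambda_d * rho)
T = (0.0059 - 0.0037) / (0.099 * 0.0037)
T = 6.0060 s

6.0060


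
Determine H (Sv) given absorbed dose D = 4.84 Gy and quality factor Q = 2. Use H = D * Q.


H = D * Q
H = 4.84 * 2
H = 9.6800 Sv

9.6800


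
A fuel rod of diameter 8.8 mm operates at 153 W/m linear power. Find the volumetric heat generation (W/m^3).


r = D / 2 / 1000 = 8.8 / 2 / 1000 = 0.0044 m
q''' = q' / (pi * r^2)
q''' = 153 / (pi * 0.0044^2)
q''' = 2.5156e+06 W/m^3

2.5156e+06


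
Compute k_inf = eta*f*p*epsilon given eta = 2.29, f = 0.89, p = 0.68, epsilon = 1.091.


k_inf = eta * f * p * epsilon
k_inf = 2.29 * 0.89 * 0.68 * 1.091
k_inf = 1.5120

1.5120


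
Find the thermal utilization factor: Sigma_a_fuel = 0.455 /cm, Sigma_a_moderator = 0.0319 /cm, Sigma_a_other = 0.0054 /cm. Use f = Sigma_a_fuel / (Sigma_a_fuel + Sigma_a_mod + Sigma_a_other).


f = Sigma_a_fuel / (Sigma_a_fuel + Sigma_a_mod + Sigma_a_other)
f = 0.455 / (0.455 + 0.0319 + 0.0054)
f = 0.92423

0.92423


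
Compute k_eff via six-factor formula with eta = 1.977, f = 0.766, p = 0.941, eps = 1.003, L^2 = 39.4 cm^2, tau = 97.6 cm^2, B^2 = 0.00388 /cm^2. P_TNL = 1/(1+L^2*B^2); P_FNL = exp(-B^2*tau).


k_inf = eta*f*p*eps = 1.977*0.766*0.941*1.003 = 1.429309
P_TNL = 1/(1 + L^2*B^2) = 1/(1 + 39.4*0.00388) = 0.8673990
P_FNL = exp(-B^2*tau) = exp(-0.00388*97.6) = 0.6847592
k_eff = k_inf * P_TNL * P_FNL = 1.429309 * 0.8673990 * 0.6847592
k_eff = 0.84895

0.84895


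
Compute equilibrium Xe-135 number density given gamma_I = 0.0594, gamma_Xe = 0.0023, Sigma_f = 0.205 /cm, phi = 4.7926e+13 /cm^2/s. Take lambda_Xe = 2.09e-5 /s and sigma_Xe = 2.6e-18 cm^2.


Xe_eq = (gamma_I + gamma_Xe) * Sigma_f * phi / (lambda_Xe + sigma_Xe * phi)
Numerator = (0.0594 + 0.0023) * 0.205 * 4.7926e+13 = 6.061920e+11
Denominator = 2.09e-5 + 2.6e-18 * 4.7926e+13 = 1.455076e-04
Xe_eq = 6.061920e+11 / 1.455076e-04 = 4.1661e+15 /cm^3

4.1661e+15


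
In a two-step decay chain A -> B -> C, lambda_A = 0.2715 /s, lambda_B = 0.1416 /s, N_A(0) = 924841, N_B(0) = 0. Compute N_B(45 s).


N_B(t) = lambda_A * N_A0 / (lambda_B - lambda_A) * [exp(-lambda_A*t) - exp(-lambda_B*t)]
exp(-0.2715*45) = 4.943188e-06; exp(-0.1416*45) = 0.001708738
N_B = 0.2715 * 924841 / (0.1416 - 0.2715) * (4.943188e-06 - 0.001708738)
N_B = 3293.4

3293.4


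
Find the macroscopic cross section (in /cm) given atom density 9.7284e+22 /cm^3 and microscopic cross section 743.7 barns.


Sigma = N * sigma_barns * 1e-24
Sigma = 9.7284e+22 * 743.7 * 1e-24
Sigma = 72.350 /cm

72.350


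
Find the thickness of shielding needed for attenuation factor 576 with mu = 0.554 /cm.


x = ln(factor) / mu
x = ln(576) / 0.554
x = 11.473 cm

11.473


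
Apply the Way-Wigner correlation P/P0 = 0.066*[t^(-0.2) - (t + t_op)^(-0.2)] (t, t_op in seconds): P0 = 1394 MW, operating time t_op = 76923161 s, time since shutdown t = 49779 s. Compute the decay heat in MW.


P/P0 = 0.066 * [t^(-0.2) - (t + t_op)^(-0.2)]
P/P0 = 0.066 * [49779^(-0.2) - (49779 + 76923161)^(-0.2)]
P/P0 = 0.066 * [0.1149717 - 0.02646869] = 0.005841199
P = 1394 * 0.005841199 = 8.1426 MW

8.1426


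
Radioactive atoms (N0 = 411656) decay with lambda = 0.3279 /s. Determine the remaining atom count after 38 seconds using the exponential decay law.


N = N0 * exp(-lambda * t)
N = 411656 * exp(-0.3279 * 38)
N = 1.5964

1.5964


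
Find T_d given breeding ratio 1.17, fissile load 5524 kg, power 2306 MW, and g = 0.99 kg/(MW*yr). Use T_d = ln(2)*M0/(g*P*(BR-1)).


Breeding gain G = BR - 1 = 1.17 - 1 = 0.17
Fissile production rate = g * P * G = 0.99 * 2306 * 0.17 = 388.0998 kg/yr
T_d = ln(2) * M0 / (g * P * G)
T_d = ln(2) * 5524 / 388.0998 = 9.8659 yr

9.8659


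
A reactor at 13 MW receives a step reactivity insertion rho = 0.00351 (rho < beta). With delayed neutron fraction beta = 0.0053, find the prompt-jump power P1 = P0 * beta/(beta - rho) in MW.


P1/P0 = beta / (beta - rho)
P1/P0 = 0.0053 / (0.0053 - 0.00351) = 2.960894
P1 = 13 * 2.960894 = 38.492 MW

38.492


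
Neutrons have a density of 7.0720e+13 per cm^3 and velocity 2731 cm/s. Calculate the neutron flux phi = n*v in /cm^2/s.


phi = n * v
phi = 7.0720e+13 * 2731
phi = 1.9314e+17 /cm^2/s

1.9314e+17


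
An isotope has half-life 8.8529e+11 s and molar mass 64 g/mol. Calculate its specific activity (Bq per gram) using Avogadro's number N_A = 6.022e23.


lambda = ln(2) / t_half = ln(2) / 8.8529e+11 = 7.829606e-13 /s
SA = lambda * N_A / M
SA = 7.829606e-13 * 6.022e23 / 64
SA = 7.3672e+09 Bq/g

7.3672e+09


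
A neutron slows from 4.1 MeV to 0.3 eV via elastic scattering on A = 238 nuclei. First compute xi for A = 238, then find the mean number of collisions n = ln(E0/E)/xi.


xi = 1 + (A-1)^2/(2A)*ln((A-1)/(A+1)) = 0.008379872 (for A = 238)
n = ln(E0/E) / xi
n = ln(4.1e6 / 0.3) / 0.008379872
n = ln(1.366667e+07) / 0.008379872 = 1960.7

1960.7


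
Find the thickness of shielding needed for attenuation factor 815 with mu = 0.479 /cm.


x = ln(factor) / mu
x = ln(815) / 0.479
x = 13.994 cm

13.994


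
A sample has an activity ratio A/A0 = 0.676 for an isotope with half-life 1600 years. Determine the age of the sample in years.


lambda = ln(2) / t_half = ln(2) / 1600 = 4.332170e-04 /yr
t = -ln(A/A0) / lambda
t = -ln(0.676) / 4.332170e-04
t = 903.85 yr

903.85


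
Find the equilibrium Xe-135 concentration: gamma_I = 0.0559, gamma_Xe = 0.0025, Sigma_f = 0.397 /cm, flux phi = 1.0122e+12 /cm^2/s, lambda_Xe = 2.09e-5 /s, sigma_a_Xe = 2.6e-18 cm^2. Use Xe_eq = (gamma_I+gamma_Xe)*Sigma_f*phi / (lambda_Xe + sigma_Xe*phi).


Xe_eq = (gamma_I + gamma_Xe) * Sigma_f * phi / (lambda_Xe + sigma_Xe * phi)
Numerator = (0.0559 + 0.0025) * 0.397 * 1.0122e+12 = 2.346765e+10
Denominator = 2.09e-5 + 2.6e-18 * 1.0122e+12 = 2.353172e-05
Xe_eq = 2.346765e+10 / 2.353172e-05 = 9.9728e+14 /cm^3

9.9728e+14


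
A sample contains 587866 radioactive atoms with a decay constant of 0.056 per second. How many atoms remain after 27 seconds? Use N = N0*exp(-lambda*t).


N = N0 * exp(-lambda * t)
N = 587866 * exp(-0.056 * 27)
N = 129606

129606


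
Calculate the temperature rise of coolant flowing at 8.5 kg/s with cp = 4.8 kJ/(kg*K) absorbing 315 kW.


dT = Q / (m_dot * cp)
dT = 315 / (8.5 * 4.8)
dT = 7.7206 C

7.7206


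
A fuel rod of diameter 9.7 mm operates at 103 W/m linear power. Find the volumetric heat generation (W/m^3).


r = D / 2 / 1000 = 9.7 / 2 / 1000 = 0.00485 m
q''' = q' / (pi * r^2)
q''' = 103 / (pi * 0.00485^2)
q''' = 1.3938e+06 W/m^3

1.3938e+06


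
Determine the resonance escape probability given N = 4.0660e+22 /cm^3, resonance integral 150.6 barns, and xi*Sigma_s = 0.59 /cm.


p = exp(-N * I * 1e-24 / (xi*Sigma_s))
p = exp(-4.0660e+22 * 150.6 * 1e-24 / 0.59)
p = 3.1090e-05

3.1090e-05


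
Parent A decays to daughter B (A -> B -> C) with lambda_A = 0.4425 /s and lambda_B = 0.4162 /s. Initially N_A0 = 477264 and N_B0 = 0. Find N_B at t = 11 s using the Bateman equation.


N_B(t) = lambda_A * N_A0 / (lambda_B - lambda_A) * [exp(-lambda_A*t) - exp(-lambda_B*t)]
exp(-0.4425*11) = 0.007692573; exp(-0.4162*11) = 0.01027337
N_B = 0.4425 * 477264 / (0.4162 - 0.4425) * (0.007692573 - 0.01027337)
N_B = 20724

20724


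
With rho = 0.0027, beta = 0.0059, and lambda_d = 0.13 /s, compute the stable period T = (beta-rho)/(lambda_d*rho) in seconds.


T = (beta - rho) / (lambda_d * rho)
T = (0.0059 - 0.0027) / (0.13 * 0.0027)
T = 9.1168 s

9.1168


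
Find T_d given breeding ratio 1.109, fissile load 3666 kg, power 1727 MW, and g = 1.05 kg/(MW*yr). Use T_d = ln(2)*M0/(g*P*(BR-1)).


Breeding gain G = BR - 1 = 1.109 - 1 = 0.109
Fissile production rate = g * P * G = 1.05 * 1727 * 0.109 = 197.65515 kg/yr
T_d = ln(2) * M0 / (g * P * G)
T_d = ln(2) * 3666 / 197.65515 = 12.856 yr

12.856


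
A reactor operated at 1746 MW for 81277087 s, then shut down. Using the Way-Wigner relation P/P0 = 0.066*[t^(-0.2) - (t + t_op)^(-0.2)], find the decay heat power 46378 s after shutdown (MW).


P/P0 = 0.066 * [t^(-0.2) - (t + t_op)^(-0.2)]
P/P0 = 0.066 * [46378^(-0.2) - (46378 + 81277087)^(-0.2)]
P/P0 = 0.066 * [0.1166105 - 0.02617923] = 0.005968464
P = 1746 * 0.005968464 = 10.421 MW

10.421


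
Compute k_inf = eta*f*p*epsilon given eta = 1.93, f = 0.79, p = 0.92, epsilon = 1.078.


k_inf = eta * f * p * epsilon
k_inf = 1.93 * 0.79 * 0.92 * 1.078
k_inf = 1.5121

1.5121


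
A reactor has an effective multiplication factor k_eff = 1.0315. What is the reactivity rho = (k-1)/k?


rho = (k_eff - 1) / k_eff
rho = (1.0315 - 1) / 1.0315
rho = 0.030538

0.030538


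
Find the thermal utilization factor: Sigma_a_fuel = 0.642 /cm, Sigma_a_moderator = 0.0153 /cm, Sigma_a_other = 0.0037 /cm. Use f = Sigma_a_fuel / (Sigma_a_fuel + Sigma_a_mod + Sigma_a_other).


f = Sigma_a_fuel / (Sigma_a_fuel + Sigma_a_mod + Sigma_a_other)
f = 0.642 / (0.642 + 0.0153 + 0.0037)
f = 0.97126

0.97126


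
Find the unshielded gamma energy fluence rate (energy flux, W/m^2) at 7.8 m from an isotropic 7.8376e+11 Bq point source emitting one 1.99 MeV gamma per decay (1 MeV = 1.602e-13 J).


psi = A * E * 1.602e-13 / (4*pi*r^2)
psi = 7.8376e+11 * 1.99 * 1.602e-13 / (4*pi*7.8^2)
psi = 3.2681e-04 W/m^2

3.2681e-04


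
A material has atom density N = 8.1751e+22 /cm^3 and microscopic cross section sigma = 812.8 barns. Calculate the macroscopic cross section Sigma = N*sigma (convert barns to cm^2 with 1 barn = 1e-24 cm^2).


Sigma = N * sigma_barns * 1e-24
Sigma = 8.1751e+22 * 812.8 * 1e-24
Sigma = 66.447 /cm

66.447


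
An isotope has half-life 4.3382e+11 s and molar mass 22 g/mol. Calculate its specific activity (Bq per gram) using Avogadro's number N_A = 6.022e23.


lambda = ln(2) / t_half = ln(2) / 4.3382e+11 = 1.597776e-12 /s
SA = lambda * N_A / M
SA = 1.597776e-12 * 6.022e23 / 22
SA = 4.3735e+10 Bq/g

4.3735e+10


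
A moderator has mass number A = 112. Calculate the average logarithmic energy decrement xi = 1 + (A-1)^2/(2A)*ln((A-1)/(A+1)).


xi = 1 + (A-1)^2/(2A) * ln((A-1)/(A+1))
xi = 1 + (112-1)^2/(2*112) * ln((112-1)/(112 +1))
xi = 0.017751

0.017751


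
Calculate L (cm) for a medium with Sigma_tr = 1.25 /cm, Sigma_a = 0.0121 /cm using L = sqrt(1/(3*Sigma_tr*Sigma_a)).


D = 1 / (3 * Sigma_tr) = 1 / (3 * 1.25) = 0.2666667 cm
L = sqrt(D / Sigma_a)
L = sqrt(0.2666667 / 0.0121)
L = 4.6945 cm

4.6945


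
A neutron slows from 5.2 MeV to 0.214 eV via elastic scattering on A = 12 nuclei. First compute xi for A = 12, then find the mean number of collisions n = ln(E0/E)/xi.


xi = 1 + (A-1)^2/(2A)*ln((A-1)/(A+1)) = 0.1577690 (for A = 12)
n = ln(E0/E) / xi
n = ln(5.2e6 / 0.214) / 0.1577690
n = ln(2.429907e+07) / 0.1577690 = 107.79

107.79
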